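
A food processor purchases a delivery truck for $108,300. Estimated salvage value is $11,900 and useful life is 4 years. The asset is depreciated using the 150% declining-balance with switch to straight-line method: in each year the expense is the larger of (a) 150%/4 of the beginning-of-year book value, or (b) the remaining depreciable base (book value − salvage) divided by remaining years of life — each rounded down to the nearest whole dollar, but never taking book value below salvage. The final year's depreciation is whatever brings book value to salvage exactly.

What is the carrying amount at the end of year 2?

$42,305

Depreciable base = $108,300 − $11,900 = $96,400.
Year 1: DB = ⌊$108,300 × 150%/4⌋ = $40,612; SL = ⌊$96,400/4⌋ = $24,100 → take DB $40,612. Book value $67,688.
Year 2: DB = ⌊$67,688 × 150%/4⌋ = $25,383; SL = ⌊$55,788/3⌋ = $18,596 → take DB $25,383. Book value $42,305.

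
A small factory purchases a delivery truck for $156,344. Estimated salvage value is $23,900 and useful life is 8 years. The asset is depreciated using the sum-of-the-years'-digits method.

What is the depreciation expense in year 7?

$7,358

Depreciable base = $156,344 − $23,900 = $132,444.
Sum of the years' digits = 8+7+6+5+4+3+2+1 = 36.
Year 1: $132,444 × 8/36 = $29,432. Book value $126,912.
Year 2: $132,444 × 7/36 = $25,753. Book value $101,159.
Year 3: $132,444 × 6/36 = $22,074. Book value $79,085.
Year 4: $132,444 × 5/36 = $18,395. Book value $60,690.
Year 5: $132,444 × 4/36 = $14,716. Book value $45,974.
Year 6: $132,444 × 3/36 = $11,037. Book value $34,937.
Year 7: $132,444 × 2/36 = $7,358. Book value $27,579.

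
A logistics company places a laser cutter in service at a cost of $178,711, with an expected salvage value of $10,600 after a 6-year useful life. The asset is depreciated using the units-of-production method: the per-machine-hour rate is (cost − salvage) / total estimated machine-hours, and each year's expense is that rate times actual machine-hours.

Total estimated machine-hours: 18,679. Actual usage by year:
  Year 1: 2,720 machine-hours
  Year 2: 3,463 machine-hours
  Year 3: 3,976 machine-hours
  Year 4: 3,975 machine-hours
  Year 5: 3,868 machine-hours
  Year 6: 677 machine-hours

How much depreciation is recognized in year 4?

Depreciable base = $178,711 − $10,600 = $168,111.
Rate = $168,111 / 18,679 machine-hours = $9 per machine-hour.
Year 1: 2,720 × $9 = $24,480. Book value $154,231.
Year 2: 3,463 × $9 = $31,167. Book value $123,064.
Year 3: 3,976 × $9 = $35,784. Book value $87,280.
Year 4: 3,975 × $9 = $35,775. Book value $51,505.

$35,775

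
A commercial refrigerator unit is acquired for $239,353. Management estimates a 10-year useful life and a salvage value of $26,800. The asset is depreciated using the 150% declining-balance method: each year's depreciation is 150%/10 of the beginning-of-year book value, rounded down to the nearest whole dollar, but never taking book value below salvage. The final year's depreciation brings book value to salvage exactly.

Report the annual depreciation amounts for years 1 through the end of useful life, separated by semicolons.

Depreciable base = $239,353 − $26,800 = $212,553.
Year 1: ⌊$239,353 × 150%/10⌋ = $35,902. Book value $203,451.
Year 2: ⌊$203,451 × 150%/10⌋ = $30,517. Book value $172,934.
Year 3: ⌊$172,934 × 150%/10⌋ = $25,940. Book value $146,994.
Year 4: ⌊$146,994 × 150%/10⌋ = $22,049. Book value $124,945.
Year 5: ⌊$124,945 × 150%/10⌋ = $18,741. Book value $106,204.
Year 6: ⌊$106,204 × 150%/10⌋ = $15,930. Book value $90,274.
Year 7: ⌊$90,274 × 150%/10⌋ = $13,541. Book value $76,733.
Year 8: ⌊$76,733 × 150%/10⌋ = $11,509. Book value $65,224.
Year 9: ⌊$65,224 × 150%/10⌋ = $9,783. Book value $55,441.
Year 10 (final): $55,441 − $26,800 = $28,641. Book value $26,800.

$35,902; $30,517; $25,940; $22,049; $18,741; $15,930; $13,541; $11,509; $9,783; $28,641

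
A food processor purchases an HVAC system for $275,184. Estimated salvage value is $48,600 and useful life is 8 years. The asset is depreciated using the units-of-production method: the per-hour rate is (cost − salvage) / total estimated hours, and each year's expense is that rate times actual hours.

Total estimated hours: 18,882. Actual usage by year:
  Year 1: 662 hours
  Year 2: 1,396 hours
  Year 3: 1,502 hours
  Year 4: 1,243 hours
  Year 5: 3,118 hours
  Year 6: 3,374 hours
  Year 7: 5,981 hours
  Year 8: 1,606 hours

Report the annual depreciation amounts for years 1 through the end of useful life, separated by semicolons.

$7,944; $16,752; $18,024; $14,916; $37,416; $40,488; $71,772; $19,272

Depreciable base = $275,184 − $48,600 = $226,584.
Rate = $226,584 / 18,882 hours = $12 per hour.
Year 1: 662 × $12 = $7,944. Book value $267,240.
Year 2: 1,396 × $12 = $16,752. Book value $250,488.
Year 3: 1,502 × $12 = $18,024. Book value $232,464.
Year 4: 1,243 × $12 = $14,916. Book value $217,548.
Year 5: 3,118 × $12 = $37,416. Book value $180,132.
Year 6: 3,374 × $12 = $40,488. Book value $139,644.
Year 7: 5,981 × $12 = $71,772. Book value $67,872.
Year 8: 1,606 × $12 = $19,272. Book value $48,600.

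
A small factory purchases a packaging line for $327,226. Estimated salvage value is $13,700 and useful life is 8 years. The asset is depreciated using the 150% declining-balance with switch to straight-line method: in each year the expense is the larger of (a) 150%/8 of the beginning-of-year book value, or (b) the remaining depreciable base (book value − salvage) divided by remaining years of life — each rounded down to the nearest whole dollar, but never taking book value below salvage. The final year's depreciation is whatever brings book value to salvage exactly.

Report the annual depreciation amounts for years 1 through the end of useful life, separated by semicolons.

$61,354; $49,851; $40,503; $32,909; $32,227; $32,227; $32,227; $32,228

Depreciable base = $327,226 − $13,700 = $313,526.
Year 1: DB = ⌊$327,226 × 150%/8⌋ = $61,354; SL = ⌊$313,526/8⌋ = $39,190 → take DB $61,354. Book value $265,872.
Year 2: DB = ⌊$265,872 × 150%/8⌋ = $49,851; SL = ⌊$252,172/7⌋ = $36,024 → take DB $49,851. Book value $216,021.
Year 3: DB = ⌊$216,021 × 150%/8⌋ = $40,503; SL = ⌊$202,321/6⌋ = $33,720 → take DB $40,503. Book value $175,518.
Year 4: DB = ⌊$175,518 × 150%/8⌋ = $32,909; SL = ⌊$161,818/5⌋ = $32,363 → take DB $32,909. Book value $142,609.
Year 5: DB = ⌊$142,609 × 150%/8⌋ = $26,739; SL = ⌊$128,909/4⌋ = $32,227 → take SL $32,227. Book value $110,382.
Year 6: DB = ⌊$110,382 × 150%/8⌋ = $20,696; SL = ⌊$96,682/3⌋ = $32,227 → take SL $32,227. Book value $78,155.
Year 7: DB = ⌊$78,155 × 150%/8⌋ = $14,654; SL = ⌊$64,455/2⌋ = $32,227 → take SL $32,227. Book value $45,928.
Year 8 (final): $45,928 − $13,700 = $32,228. Book value $13,700.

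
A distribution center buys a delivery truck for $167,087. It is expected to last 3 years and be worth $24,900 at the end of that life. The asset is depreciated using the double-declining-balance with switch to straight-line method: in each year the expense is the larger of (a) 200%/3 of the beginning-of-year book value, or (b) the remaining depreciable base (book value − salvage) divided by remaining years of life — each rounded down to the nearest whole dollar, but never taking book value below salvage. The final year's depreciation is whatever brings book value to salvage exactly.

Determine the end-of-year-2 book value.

Depreciable base = $167,087 − $24,900 = $142,187.
Year 1: DB = ⌊$167,087 × 200%/3⌋ = $111,391; SL = ⌊$142,187/3⌋ = $47,395 → take DB $111,391. Book value $55,696.
Year 2: DB = ⌊$55,696 × 200%/3⌋ = $37,130; SL = ⌊$30,796/2⌋ = $15,398 → take DB $37,130, capped at $30,796. Book value $24,900.

$24,900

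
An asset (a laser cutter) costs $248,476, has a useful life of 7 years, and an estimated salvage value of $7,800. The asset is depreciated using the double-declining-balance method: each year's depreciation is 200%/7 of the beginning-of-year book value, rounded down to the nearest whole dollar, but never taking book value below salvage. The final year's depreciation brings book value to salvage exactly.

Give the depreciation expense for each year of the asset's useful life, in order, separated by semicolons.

$70,993; $50,709; $36,221; $25,872; $18,480; $13,200; $25,201

Depreciable base = $248,476 − $7,800 = $240,676.
Year 1: ⌊$248,476 × 200%/7⌋ = $70,993. Book value $177,483.
Year 2: ⌊$177,483 × 200%/7⌋ = $50,709. Book value $126,774.
Year 3: ⌊$126,774 × 200%/7⌋ = $36,221. Book value $90,553.
Year 4: ⌊$90,553 × 200%/7⌋ = $25,872. Book value $64,681.
Year 5: ⌊$64,681 × 200%/7⌋ = $18,480. Book value $46,201.
Year 6: ⌊$46,201 × 200%/7⌋ = $13,200. Book value $33,001.
Year 7 (final): $33,001 − $7,800 = $25,201. Book value $7,800.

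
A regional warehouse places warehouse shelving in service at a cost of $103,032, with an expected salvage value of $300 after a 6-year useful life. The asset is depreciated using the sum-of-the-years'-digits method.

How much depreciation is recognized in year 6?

Depreciable base = $103,032 − $300 = $102,732.
Sum of the years' digits = 6+5+4+3+2+1 = 21.
Year 1: $102,732 × 6/21 = $29,352. Book value $73,680.
Year 2: $102,732 × 5/21 = $24,460. Book value $49,220.
Year 3: $102,732 × 4/21 = $19,568. Book value $29,652.
Year 4: $102,732 × 3/21 = $14,676. Book value $14,976.
Year 5: $102,732 × 2/21 = $9,784. Book value $5,192.
Year 6: $102,732 × 1/21 = $4,892. Book value $300.

$4,892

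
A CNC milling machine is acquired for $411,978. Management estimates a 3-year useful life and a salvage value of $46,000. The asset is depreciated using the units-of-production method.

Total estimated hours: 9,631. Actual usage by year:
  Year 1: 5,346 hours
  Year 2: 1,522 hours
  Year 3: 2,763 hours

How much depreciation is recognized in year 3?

$104,994

Depreciable base = $411,978 − $46,000 = $365,978.
Rate = $365,978 / 9,631 hours = $38 per hour.
Year 1: 5,346 × $38 = $203,148. Book value $208,830.
Year 2: 1,522 × $38 = $57,836. Book value $150,994.
Year 3: 2,763 × $38 = $104,994. Book value $46,000.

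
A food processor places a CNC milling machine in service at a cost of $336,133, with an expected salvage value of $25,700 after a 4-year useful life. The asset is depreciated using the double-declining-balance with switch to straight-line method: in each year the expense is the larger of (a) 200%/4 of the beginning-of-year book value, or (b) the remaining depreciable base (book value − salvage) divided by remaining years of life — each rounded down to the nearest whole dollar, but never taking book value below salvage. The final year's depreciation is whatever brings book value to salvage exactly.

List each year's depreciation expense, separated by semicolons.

Depreciable base = $336,133 − $25,700 = $310,433.
Year 1: DB = ⌊$336,133 × 200%/4⌋ = $168,066; SL = ⌊$310,433/4⌋ = $77,608 → take DB $168,066. Book value $168,067.
Year 2: DB = ⌊$168,067 × 200%/4⌋ = $84,033; SL = ⌊$142,367/3⌋ = $47,455 → take DB $84,033. Book value $84,034.
Year 3: DB = ⌊$84,034 × 200%/4⌋ = $42,017; SL = ⌊$58,334/2⌋ = $29,167 → take DB $42,017. Book value $42,017.
Year 4 (final): $42,017 − $25,700 = $16,317. Book value $25,700.

$168,066; $84,033; $42,017; $16,317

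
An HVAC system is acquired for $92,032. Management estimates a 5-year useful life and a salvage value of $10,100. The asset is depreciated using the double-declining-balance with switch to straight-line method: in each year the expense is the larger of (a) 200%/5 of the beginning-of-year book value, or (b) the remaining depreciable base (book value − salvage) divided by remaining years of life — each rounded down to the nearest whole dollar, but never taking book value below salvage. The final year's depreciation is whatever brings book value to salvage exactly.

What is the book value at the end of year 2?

Depreciable base = $92,032 − $10,100 = $81,932.
Year 1: DB = ⌊$92,032 × 200%/5⌋ = $36,812; SL = ⌊$81,932/5⌋ = $16,386 → take DB $36,812. Book value $55,220.
Year 2: DB = ⌊$55,220 × 200%/5⌋ = $22,088; SL = ⌊$45,120/4⌋ = $11,280 → take DB $22,088. Book value $33,132.

$33,132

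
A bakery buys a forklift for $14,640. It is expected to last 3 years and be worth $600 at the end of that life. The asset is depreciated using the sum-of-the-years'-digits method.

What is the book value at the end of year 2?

Depreciable base = $14,640 − $600 = $14,040.
Sum of the years' digits = 3+2+1 = 6.
Year 1: $14,040 × 3/6 = $7,020. Book value $7,620.
Year 2: $14,040 × 2/6 = $4,680. Book value $2,940.

$2,940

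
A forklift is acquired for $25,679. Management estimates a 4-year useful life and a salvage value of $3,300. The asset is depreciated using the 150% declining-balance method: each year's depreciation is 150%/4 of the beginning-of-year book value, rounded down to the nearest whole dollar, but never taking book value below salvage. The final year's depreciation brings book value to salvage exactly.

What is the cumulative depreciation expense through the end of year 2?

Depreciable base = $25,679 − $3,300 = $22,379.
Year 1: ⌊$25,679 × 150%/4⌋ = $9,629. Book value $16,050.
Year 2: ⌊$16,050 × 150%/4⌋ = $6,018. Book value $10,032.
Accumulated through year 2 = $25,679 − $10,032 = $15,647.

$15,647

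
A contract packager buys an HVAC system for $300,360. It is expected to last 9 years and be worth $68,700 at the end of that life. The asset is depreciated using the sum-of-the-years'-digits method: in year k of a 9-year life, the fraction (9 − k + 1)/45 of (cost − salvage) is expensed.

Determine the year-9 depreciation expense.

Depreciable base = $300,360 − $68,700 = $231,660.
Sum of the years' digits = 9+8+7+6+5+4+3+2+1 = 45.
Year 1: $231,660 × 9/45 = $46,332. Book value $254,028.
Year 2: $231,660 × 8/45 = $41,184. Book value $212,844.
Year 3: $231,660 × 7/45 = $36,036. Book value $176,808.
Year 4: $231,660 × 6/45 = $30,888. Book value $145,920.
Year 5: $231,660 × 5/45 = $25,740. Book value $120,180.
Year 6: $231,660 × 4/45 = $20,592. Book value $99,588.
Year 7: $231,660 × 3/45 = $15,444. Book value $84,144.
Year 8: $231,660 × 2/45 = $10,296. Book value $73,848.
Year 9: $231,660 × 1/45 = $5,148. Book value $68,700.

$5,148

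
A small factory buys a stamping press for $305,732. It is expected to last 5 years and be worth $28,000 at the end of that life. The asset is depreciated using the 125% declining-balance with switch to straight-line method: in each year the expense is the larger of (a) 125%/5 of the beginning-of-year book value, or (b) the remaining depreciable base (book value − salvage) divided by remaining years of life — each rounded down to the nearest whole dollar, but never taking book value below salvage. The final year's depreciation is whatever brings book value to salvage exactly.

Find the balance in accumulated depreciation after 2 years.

Depreciable base = $305,732 − $28,000 = $277,732.
Year 1: DB = ⌊$305,732 × 125%/5⌋ = $76,433; SL = ⌊$277,732/5⌋ = $55,546 → take DB $76,433. Book value $229,299.
Year 2: DB = ⌊$229,299 × 125%/5⌋ = $57,324; SL = ⌊$201,299/4⌋ = $50,324 → take DB $57,324. Book value $171,975.
Accumulated through year 2 = $305,732 − $171,975 = $133,757.

$133,757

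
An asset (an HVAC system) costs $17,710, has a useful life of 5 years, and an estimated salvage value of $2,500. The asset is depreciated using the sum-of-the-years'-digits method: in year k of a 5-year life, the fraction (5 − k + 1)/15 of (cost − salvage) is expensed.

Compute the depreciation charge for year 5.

$1,014

Depreciable base = $17,710 − $2,500 = $15,210.
Sum of the years' digits = 5+4+3+2+1 = 15.
Year 1: $15,210 × 5/15 = $5,070. Book value $12,640.
Year 2: $15,210 × 4/15 = $4,056. Book value $8,584.
Year 3: $15,210 × 3/15 = $3,042. Book value $5,542.
Year 4: $15,210 × 2/15 = $2,028. Book value $3,514.
Year 5: $15,210 × 1/15 = $1,014. Book value $2,500.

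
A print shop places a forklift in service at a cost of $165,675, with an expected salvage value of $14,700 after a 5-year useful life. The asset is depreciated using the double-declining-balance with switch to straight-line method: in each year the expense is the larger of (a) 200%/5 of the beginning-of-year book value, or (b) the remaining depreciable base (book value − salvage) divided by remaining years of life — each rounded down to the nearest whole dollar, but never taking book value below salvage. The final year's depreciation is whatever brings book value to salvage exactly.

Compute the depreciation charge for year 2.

Depreciable base = $165,675 − $14,700 = $150,975.
Year 1: DB = ⌊$165,675 × 200%/5⌋ = $66,270; SL = ⌊$150,975/5⌋ = $30,195 → take DB $66,270. Book value $99,405.
Year 2: DB = ⌊$99,405 × 200%/5⌋ = $39,762; SL = ⌊$84,705/4⌋ = $21,176 → take DB $39,762. Book value $59,643.

$39,762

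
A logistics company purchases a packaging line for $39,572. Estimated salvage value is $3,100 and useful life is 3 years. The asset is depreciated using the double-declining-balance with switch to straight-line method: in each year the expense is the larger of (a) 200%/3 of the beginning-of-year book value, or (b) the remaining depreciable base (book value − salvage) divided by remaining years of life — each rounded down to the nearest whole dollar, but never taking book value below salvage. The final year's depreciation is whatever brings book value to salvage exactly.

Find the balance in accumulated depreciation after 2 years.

Depreciable base = $39,572 − $3,100 = $36,472.
Year 1: DB = ⌊$39,572 × 200%/3⌋ = $26,381; SL = ⌊$36,472/3⌋ = $12,157 → take DB $26,381. Book value $13,191.
Year 2: DB = ⌊$13,191 × 200%/3⌋ = $8,794; SL = ⌊$10,091/2⌋ = $5,045 → take DB $8,794. Book value $4,397.
Accumulated through year 2 = $39,572 − $4,397 = $35,175.

$35,175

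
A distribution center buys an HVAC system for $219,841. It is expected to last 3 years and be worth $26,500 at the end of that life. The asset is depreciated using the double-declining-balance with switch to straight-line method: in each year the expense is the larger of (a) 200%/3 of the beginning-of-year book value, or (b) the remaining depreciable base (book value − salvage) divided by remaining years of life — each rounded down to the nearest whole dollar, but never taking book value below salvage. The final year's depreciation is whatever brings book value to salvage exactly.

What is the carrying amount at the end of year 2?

$26,500

Depreciable base = $219,841 − $26,500 = $193,341.
Year 1: DB = ⌊$219,841 × 200%/3⌋ = $146,560; SL = ⌊$193,341/3⌋ = $64,447 → take DB $146,560. Book value $73,281.
Year 2: DB = ⌊$73,281 × 200%/3⌋ = $48,854; SL = ⌊$46,781/2⌋ = $23,390 → take DB $48,854, capped at $46,781. Book value $26,500.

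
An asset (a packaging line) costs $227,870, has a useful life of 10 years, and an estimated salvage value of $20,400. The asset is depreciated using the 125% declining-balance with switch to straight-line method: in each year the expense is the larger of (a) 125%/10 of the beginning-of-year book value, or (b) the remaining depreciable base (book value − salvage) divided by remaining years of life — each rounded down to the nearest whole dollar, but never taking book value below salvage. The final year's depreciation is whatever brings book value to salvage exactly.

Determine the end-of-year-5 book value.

$114,712

Depreciable base = $227,870 − $20,400 = $207,470.
Year 1: DB = ⌊$227,870 × 125%/10⌋ = $28,483; SL = ⌊$207,470/10⌋ = $20,747 → take DB $28,483. Book value $199,387.
Year 2: DB = ⌊$199,387 × 125%/10⌋ = $24,923; SL = ⌊$178,987/9⌋ = $19,887 → take DB $24,923. Book value $174,464.
Year 3: DB = ⌊$174,464 × 125%/10⌋ = $21,808; SL = ⌊$154,064/8⌋ = $19,258 → take DB $21,808. Book value $152,656.
Year 4: DB = ⌊$152,656 × 125%/10⌋ = $19,082; SL = ⌊$132,256/7⌋ = $18,893 → take DB $19,082. Book value $133,574.
Year 5: DB = ⌊$133,574 × 125%/10⌋ = $16,696; SL = ⌊$113,174/6⌋ = $18,862 → take SL $18,862. Book value $114,712.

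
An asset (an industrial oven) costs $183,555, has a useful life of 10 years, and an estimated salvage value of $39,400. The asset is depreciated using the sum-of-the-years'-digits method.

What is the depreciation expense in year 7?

Depreciable base = $183,555 − $39,400 = $144,155.
Sum of the years' digits = 10+9+8+7+6+5+4+3+2+1 = 55.
Year 1: $144,155 × 10/55 = $26,210. Book value $157,345.
Year 2: $144,155 × 9/55 = $23,589. Book value $133,756.
Year 3: $144,155 × 8/55 = $20,968. Book value $112,788.
Year 4: $144,155 × 7/55 = $18,347. Book value $94,441.
Year 5: $144,155 × 6/55 = $15,726. Book value $78,715.
Year 6: $144,155 × 5/55 = $13,105. Book value $65,610.
Year 7: $144,155 × 4/55 = $10,484. Book value $55,126.

$10,484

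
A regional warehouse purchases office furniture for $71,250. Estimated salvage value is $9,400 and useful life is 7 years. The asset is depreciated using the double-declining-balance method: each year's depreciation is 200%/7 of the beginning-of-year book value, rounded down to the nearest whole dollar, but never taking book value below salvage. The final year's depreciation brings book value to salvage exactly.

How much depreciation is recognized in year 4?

Depreciable base = $71,250 − $9,400 = $61,850.
Year 1: ⌊$71,250 × 200%/7⌋ = $20,357. Book value $50,893.
Year 2: ⌊$50,893 × 200%/7⌋ = $14,540. Book value $36,353.
Year 3: ⌊$36,353 × 200%/7⌋ = $10,386. Book value $25,967.
Year 4: ⌊$25,967 × 200%/7⌋ = $7,419. Book value $18,548.

$7,419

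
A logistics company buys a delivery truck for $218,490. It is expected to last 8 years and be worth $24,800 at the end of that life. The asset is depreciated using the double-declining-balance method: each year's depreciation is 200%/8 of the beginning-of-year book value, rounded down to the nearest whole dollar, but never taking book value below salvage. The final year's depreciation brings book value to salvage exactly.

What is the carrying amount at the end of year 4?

$69,132

Depreciable base = $218,490 − $24,800 = $193,690.
Year 1: ⌊$218,490 × 200%/8⌋ = $54,622. Book value $163,868.
Year 2: ⌊$163,868 × 200%/8⌋ = $40,967. Book value $122,901.
Year 3: ⌊$122,901 × 200%/8⌋ = $30,725. Book value $92,176.
Year 4: ⌊$92,176 × 200%/8⌋ = $23,044. Book value $69,132.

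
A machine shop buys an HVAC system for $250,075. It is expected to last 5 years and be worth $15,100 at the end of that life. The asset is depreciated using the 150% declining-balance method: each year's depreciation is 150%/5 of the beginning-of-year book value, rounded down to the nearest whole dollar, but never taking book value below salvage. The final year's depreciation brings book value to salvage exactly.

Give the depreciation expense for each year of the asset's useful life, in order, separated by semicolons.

$75,022; $52,515; $36,761; $25,733; $44,944

Depreciable base = $250,075 − $15,100 = $234,975.
Year 1: ⌊$250,075 × 150%/5⌋ = $75,022. Book value $175,053.
Year 2: ⌊$175,053 × 150%/5⌋ = $52,515. Book value $122,538.
Year 3: ⌊$122,538 × 150%/5⌋ = $36,761. Book value $85,777.
Year 4: ⌊$85,777 × 150%/5⌋ = $25,733. Book value $60,044.
Year 5 (final): $60,044 − $15,100 = $44,944. Book value $15,100.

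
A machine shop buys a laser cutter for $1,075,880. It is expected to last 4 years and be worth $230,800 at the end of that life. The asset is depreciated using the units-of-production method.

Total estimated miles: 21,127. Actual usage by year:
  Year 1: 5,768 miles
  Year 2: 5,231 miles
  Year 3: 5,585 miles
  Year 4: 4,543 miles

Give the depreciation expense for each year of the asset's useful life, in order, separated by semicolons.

$230,720; $209,240; $223,400; $181,720

Depreciable base = $1,075,880 − $230,800 = $845,080.
Rate = $845,080 / 21,127 miles = $40 per mile.
Year 1: 5,768 × $40 = $230,720. Book value $845,160.
Year 2: 5,231 × $40 = $209,240. Book value $635,920.
Year 3: 5,585 × $40 = $223,400. Book value $412,520.
Year 4: 4,543 × $40 = $181,720. Book value $230,800.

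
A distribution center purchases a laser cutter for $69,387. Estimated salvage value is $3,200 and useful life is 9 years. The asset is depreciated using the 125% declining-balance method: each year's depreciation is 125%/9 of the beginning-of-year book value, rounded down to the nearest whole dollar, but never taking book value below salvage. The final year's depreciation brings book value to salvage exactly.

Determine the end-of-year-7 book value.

Depreciable base = $69,387 − $3,200 = $66,187.
Year 1: ⌊$69,387 × 125%/9⌋ = $9,637. Book value $59,750.
Year 2: ⌊$59,750 × 125%/9⌋ = $8,298. Book value $51,452.
Year 3: ⌊$51,452 × 125%/9⌋ = $7,146. Book value $44,306.
Year 4: ⌊$44,306 × 125%/9⌋ = $6,153. Book value $38,153.
Year 5: ⌊$38,153 × 125%/9⌋ = $5,299. Book value $32,854.
Year 6: ⌊$32,854 × 125%/9⌋ = $4,563. Book value $28,291.
Year 7: ⌊$28,291 × 125%/9⌋ = $3,929. Book value $24,362.

$24,362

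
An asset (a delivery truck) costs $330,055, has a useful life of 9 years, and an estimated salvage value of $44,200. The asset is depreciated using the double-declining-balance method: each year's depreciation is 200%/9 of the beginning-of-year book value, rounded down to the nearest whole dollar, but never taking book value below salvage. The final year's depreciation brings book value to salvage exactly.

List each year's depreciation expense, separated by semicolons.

$73,345; $57,046; $44,369; $34,510; $26,841; $20,876; $16,237; $12,629; $2

Depreciable base = $330,055 − $44,200 = $285,855.
Year 1: ⌊$330,055 × 200%/9⌋ = $73,345. Book value $256,710.
Year 2: ⌊$256,710 × 200%/9⌋ = $57,046. Book value $199,664.
Year 3: ⌊$199,664 × 200%/9⌋ = $44,369. Book value $155,295.
Year 4: ⌊$155,295 × 200%/9⌋ = $34,510. Book value $120,785.
Year 5: ⌊$120,785 × 200%/9⌋ = $26,841. Book value $93,944.
Year 6: ⌊$93,944 × 200%/9⌋ = $20,876. Book value $73,068.
Year 7: ⌊$73,068 × 200%/9⌋ = $16,237. Book value $56,831.
Year 8: ⌊$56,831 × 200%/9⌋ = $12,629. Book value $44,202.
Year 9 (final): $44,202 − $44,200 = $2. Book value $44,200.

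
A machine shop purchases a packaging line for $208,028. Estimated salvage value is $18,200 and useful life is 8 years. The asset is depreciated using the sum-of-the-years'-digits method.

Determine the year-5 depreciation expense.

Depreciable base = $208,028 − $18,200 = $189,828.
Sum of the years' digits = 8+7+6+5+4+3+2+1 = 36.
Year 1: $189,828 × 8/36 = $42,184. Book value $165,844.
Year 2: $189,828 × 7/36 = $36,911. Book value $128,933.
Year 3: $189,828 × 6/36 = $31,638. Book value $97,295.
Year 4: $189,828 × 5/36 = $26,365. Book value $70,930.
Year 5: $189,828 × 4/36 = $21,092. Book value $49,838.

$21,092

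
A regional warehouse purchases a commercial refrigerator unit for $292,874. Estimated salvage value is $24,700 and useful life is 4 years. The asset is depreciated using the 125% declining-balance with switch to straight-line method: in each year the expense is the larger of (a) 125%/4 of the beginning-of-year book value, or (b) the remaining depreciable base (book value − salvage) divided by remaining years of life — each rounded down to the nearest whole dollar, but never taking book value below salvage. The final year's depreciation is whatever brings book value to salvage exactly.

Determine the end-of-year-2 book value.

Depreciable base = $292,874 − $24,700 = $268,174.
Year 1: DB = ⌊$292,874 × 125%/4⌋ = $91,523; SL = ⌊$268,174/4⌋ = $67,043 → take DB $91,523. Book value $201,351.
Year 2: DB = ⌊$201,351 × 125%/4⌋ = $62,922; SL = ⌊$176,651/3⌋ = $58,883 → take DB $62,922. Book value $138,429.

$138,429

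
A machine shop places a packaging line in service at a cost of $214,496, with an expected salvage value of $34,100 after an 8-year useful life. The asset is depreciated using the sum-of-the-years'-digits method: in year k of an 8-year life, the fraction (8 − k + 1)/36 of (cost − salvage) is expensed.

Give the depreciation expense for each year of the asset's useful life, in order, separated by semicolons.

$40,088; $35,077; $30,066; $25,055; $20,044; $15,033; $10,022; $5,011

Depreciable base = $214,496 − $34,100 = $180,396.
Sum of the years' digits = 8+7+6+5+4+3+2+1 = 36.
Year 1: $180,396 × 8/36 = $40,088. Book value $174,408.
Year 2: $180,396 × 7/36 = $35,077. Book value $139,331.
Year 3: $180,396 × 6/36 = $30,066. Book value $109,265.
Year 4: $180,396 × 5/36 = $25,055. Book value $84,210.
Year 5: $180,396 × 4/36 = $20,044. Book value $64,166.
Year 6: $180,396 × 3/36 = $15,033. Book value $49,133.
Year 7: $180,396 × 2/36 = $10,022. Book value $39,111.
Year 8: $180,396 × 1/36 = $5,011. Book value $34,100.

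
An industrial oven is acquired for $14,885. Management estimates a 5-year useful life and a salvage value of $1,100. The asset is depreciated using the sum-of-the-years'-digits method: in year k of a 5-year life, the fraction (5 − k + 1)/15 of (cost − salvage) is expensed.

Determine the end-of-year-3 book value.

$3,857

Depreciable base = $14,885 − $1,100 = $13,785.
Sum of the years' digits = 5+4+3+2+1 = 15.
Year 1: $13,785 × 5/15 = $4,595. Book value $10,290.
Year 2: $13,785 × 4/15 = $3,676. Book value $6,614.
Year 3: $13,785 × 3/15 = $2,757. Book value $3,857.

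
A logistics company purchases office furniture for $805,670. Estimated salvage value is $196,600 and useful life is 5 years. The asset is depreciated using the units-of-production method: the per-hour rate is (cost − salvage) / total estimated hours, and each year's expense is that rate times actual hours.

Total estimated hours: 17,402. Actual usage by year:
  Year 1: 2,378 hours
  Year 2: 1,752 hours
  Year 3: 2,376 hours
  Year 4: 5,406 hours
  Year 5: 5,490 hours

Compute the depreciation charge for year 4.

$189,210

Depreciable base = $805,670 − $196,600 = $609,070.
Rate = $609,070 / 17,402 hours = $35 per hour.
Year 1: 2,378 × $35 = $83,230. Book value $722,440.
Year 2: 1,752 × $35 = $61,320. Book value $661,120.
Year 3: 2,376 × $35 = $83,160. Book value $577,960.
Year 4: 5,406 × $35 = $189,210. Book value $388,750.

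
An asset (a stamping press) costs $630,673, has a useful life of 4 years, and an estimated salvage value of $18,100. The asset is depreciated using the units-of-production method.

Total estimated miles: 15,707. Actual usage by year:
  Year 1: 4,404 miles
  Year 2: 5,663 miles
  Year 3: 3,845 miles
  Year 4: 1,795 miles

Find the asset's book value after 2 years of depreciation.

Depreciable base = $630,673 − $18,100 = $612,573.
Rate = $612,573 / 15,707 miles = $39 per mile.
Year 1: 4,404 × $39 = $171,756. Book value $458,917.
Year 2: 5,663 × $39 = $220,857. Book value $238,060.

$238,060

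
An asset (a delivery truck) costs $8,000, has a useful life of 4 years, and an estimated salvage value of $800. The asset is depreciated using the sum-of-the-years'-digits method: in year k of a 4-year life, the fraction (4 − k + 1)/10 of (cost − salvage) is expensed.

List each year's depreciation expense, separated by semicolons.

$2,880; $2,160; $1,440; $720

Depreciable base = $8,000 − $800 = $7,200.
Sum of the years' digits = 4+3+2+1 = 10.
Year 1: $7,200 × 4/10 = $2,880. Book value $5,120.
Year 2: $7,200 × 3/10 = $2,160. Book value $2,960.
Year 3: $7,200 × 2/10 = $1,440. Book value $1,520.
Year 4: $7,200 × 1/10 = $720. Book value $800.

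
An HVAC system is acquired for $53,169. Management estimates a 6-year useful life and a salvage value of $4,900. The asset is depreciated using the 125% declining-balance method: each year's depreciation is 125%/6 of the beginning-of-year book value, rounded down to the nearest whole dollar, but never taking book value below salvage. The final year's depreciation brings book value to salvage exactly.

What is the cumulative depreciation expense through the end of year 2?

Depreciable base = $53,169 − $4,900 = $48,269.
Year 1: ⌊$53,169 × 125%/6⌋ = $11,076. Book value $42,093.
Year 2: ⌊$42,093 × 125%/6⌋ = $8,769. Book value $33,324.
Accumulated through year 2 = $53,169 − $33,324 = $19,845.

$19,845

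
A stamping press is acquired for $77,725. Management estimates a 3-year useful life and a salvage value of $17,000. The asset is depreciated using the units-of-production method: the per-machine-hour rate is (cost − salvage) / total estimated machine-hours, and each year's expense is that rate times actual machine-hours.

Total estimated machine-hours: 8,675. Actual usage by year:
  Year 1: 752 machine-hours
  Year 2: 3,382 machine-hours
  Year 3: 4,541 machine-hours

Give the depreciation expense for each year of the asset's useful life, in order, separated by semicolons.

Depreciable base = $77,725 − $17,000 = $60,725.
Rate = $60,725 / 8,675 machine-hours = $7 per machine-hour.
Year 1: 752 × $7 = $5,264. Book value $72,461.
Year 2: 3,382 × $7 = $23,674. Book value $48,787.
Year 3: 4,541 × $7 = $31,787. Book value $17,000.

$5,264; $23,674; $31,787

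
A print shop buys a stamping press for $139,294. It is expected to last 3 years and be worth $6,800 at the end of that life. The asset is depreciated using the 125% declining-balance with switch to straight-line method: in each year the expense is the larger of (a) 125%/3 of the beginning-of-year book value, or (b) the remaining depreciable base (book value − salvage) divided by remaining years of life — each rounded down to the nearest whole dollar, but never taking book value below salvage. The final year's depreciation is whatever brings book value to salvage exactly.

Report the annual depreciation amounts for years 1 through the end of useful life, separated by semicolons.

Depreciable base = $139,294 − $6,800 = $132,494.
Year 1: DB = ⌊$139,294 × 125%/3⌋ = $58,039; SL = ⌊$132,494/3⌋ = $44,164 → take DB $58,039. Book value $81,255.
Year 2: DB = ⌊$81,255 × 125%/3⌋ = $33,856; SL = ⌊$74,455/2⌋ = $37,227 → take SL $37,227. Book value $44,028.
Year 3 (final): $44,028 − $6,800 = $37,228. Book value $6,800.

$58,039; $37,227; $37,228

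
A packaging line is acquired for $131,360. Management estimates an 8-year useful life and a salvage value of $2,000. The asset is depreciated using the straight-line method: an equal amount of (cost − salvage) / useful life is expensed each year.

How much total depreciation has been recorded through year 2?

$32,340

Depreciable base = $131,360 − $2,000 = $129,360.
Annual expense = $129,360 / 8 = $16,170.
End of year 1: book value $115,190.
End of year 2: book value $99,020.
Accumulated through year 2 = $131,360 − $99,020 = $32,340.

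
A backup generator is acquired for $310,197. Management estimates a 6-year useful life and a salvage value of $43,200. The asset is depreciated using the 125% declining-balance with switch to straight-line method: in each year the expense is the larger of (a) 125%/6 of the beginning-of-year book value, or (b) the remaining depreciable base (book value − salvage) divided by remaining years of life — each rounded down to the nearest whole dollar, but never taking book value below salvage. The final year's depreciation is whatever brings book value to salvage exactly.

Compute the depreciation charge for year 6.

$36,904

Depreciable base = $310,197 − $43,200 = $266,997.
Year 1: DB = ⌊$310,197 × 125%/6⌋ = $64,624; SL = ⌊$266,997/6⌋ = $44,499 → take DB $64,624. Book value $245,573.
Year 2: DB = ⌊$245,573 × 125%/6⌋ = $51,161; SL = ⌊$202,373/5⌋ = $40,474 → take DB $51,161. Book value $194,412.
Year 3: DB = ⌊$194,412 × 125%/6⌋ = $40,502; SL = ⌊$151,212/4⌋ = $37,803 → take DB $40,502. Book value $153,910.
Year 4: DB = ⌊$153,910 × 125%/6⌋ = $32,064; SL = ⌊$110,710/3⌋ = $36,903 → take SL $36,903. Book value $117,007.
Year 5: DB = ⌊$117,007 × 125%/6⌋ = $24,376; SL = ⌊$73,807/2⌋ = $36,903 → take SL $36,903. Book value $80,104.
Year 6 (final): $80,104 − $43,200 = $36,904. Book value $43,200.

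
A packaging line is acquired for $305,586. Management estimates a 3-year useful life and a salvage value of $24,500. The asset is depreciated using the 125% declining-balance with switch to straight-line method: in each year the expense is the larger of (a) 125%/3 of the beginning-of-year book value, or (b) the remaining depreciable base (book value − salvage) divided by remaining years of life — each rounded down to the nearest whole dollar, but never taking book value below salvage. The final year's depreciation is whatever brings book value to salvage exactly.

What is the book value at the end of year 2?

$101,380

Depreciable base = $305,586 − $24,500 = $281,086.
Year 1: DB = ⌊$305,586 × 125%/3⌋ = $127,327; SL = ⌊$281,086/3⌋ = $93,695 → take DB $127,327. Book value $178,259.
Year 2: DB = ⌊$178,259 × 125%/3⌋ = $74,274; SL = ⌊$153,759/2⌋ = $76,879 → take SL $76,879. Book value $101,380.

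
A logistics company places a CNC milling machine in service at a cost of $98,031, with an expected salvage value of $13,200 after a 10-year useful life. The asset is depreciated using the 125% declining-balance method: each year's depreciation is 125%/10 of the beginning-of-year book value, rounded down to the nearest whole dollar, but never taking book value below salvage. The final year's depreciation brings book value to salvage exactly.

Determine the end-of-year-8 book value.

$33,686

Depreciable base = $98,031 − $13,200 = $84,831.
Year 1: ⌊$98,031 × 125%/10⌋ = $12,253. Book value $85,778.
Year 2: ⌊$85,778 × 125%/10⌋ = $10,722. Book value $75,056.
Year 3: ⌊$75,056 × 125%/10⌋ = $9,382. Book value $65,674.
Year 4: ⌊$65,674 × 125%/10⌋ = $8,209. Book value $57,465.
Year 5: ⌊$57,465 × 125%/10⌋ = $7,183. Book value $50,282.
Year 6: ⌊$50,282 × 125%/10⌋ = $6,285. Book value $43,997.
Year 7: ⌊$43,997 × 125%/10⌋ = $5,499. Book value $38,498.
Year 8: ⌊$38,498 × 125%/10⌋ = $4,812. Book value $33,686.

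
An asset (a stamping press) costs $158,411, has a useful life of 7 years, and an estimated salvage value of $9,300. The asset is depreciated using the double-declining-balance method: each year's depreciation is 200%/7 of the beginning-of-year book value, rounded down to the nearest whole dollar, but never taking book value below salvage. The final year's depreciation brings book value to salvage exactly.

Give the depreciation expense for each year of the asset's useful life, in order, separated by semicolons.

Depreciable base = $158,411 − $9,300 = $149,111.
Year 1: ⌊$158,411 × 200%/7⌋ = $45,260. Book value $113,151.
Year 2: ⌊$113,151 × 200%/7⌋ = $32,328. Book value $80,823.
Year 3: ⌊$80,823 × 200%/7⌋ = $23,092. Book value $57,731.
Year 4: ⌊$57,731 × 200%/7⌋ = $16,494. Book value $41,237.
Year 5: ⌊$41,237 × 200%/7⌋ = $11,782. Book value $29,455.
Year 6: ⌊$29,455 × 200%/7⌋ = $8,415. Book value $21,040.
Year 7 (final): $21,040 − $9,300 = $11,740. Book value $9,300.

$45,260; $32,328; $23,092; $16,494; $11,782; $8,415; $11,740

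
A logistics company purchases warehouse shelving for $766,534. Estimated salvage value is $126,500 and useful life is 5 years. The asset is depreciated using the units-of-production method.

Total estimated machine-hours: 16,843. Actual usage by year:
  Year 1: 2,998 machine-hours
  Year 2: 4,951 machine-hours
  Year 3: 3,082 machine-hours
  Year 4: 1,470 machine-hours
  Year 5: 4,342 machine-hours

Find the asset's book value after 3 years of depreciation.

Depreciable base = $766,534 − $126,500 = $640,034.
Rate = $640,034 / 16,843 machine-hours = $38 per machine-hour.
Year 1: 2,998 × $38 = $113,924. Book value $652,610.
Year 2: 4,951 × $38 = $188,138. Book value $464,472.
Year 3: 3,082 × $38 = $117,116. Book value $347,356.

$347,356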